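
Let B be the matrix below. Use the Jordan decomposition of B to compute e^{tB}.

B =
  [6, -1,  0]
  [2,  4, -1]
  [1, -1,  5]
e^{tB} =
  [-t^2*exp(5*t)/2 + t*exp(5*t) + exp(5*t), -t*exp(5*t), t^2*exp(5*t)/2]
  [-t^2*exp(5*t)/2 + 2*t*exp(5*t), -t*exp(5*t) + exp(5*t), t^2*exp(5*t)/2 - t*exp(5*t)]
  [-t^2*exp(5*t)/2 + t*exp(5*t), -t*exp(5*t), t^2*exp(5*t)/2 + exp(5*t)]

Strategy: write B = P · J · P⁻¹ where J is a Jordan canonical form, so e^{tB} = P · e^{tJ} · P⁻¹, and e^{tJ} can be computed block-by-block.

B has Jordan form
J =
  [5, 1, 0]
  [0, 5, 1]
  [0, 0, 5]
(up to reordering of blocks).

Per-block formulas:
  For a 3×3 Jordan block J_3(5): exp(t · J_3(5)) = e^(5t)·(I + t·N + (t^2/2)·N^2), where N is the 3×3 nilpotent shift.

After assembling e^{tJ} and conjugating by P, we get:

e^{tB} =
  [-t^2*exp(5*t)/2 + t*exp(5*t) + exp(5*t), -t*exp(5*t), t^2*exp(5*t)/2]
  [-t^2*exp(5*t)/2 + 2*t*exp(5*t), -t*exp(5*t) + exp(5*t), t^2*exp(5*t)/2 - t*exp(5*t)]
  [-t^2*exp(5*t)/2 + t*exp(5*t), -t*exp(5*t), t^2*exp(5*t)/2 + exp(5*t)]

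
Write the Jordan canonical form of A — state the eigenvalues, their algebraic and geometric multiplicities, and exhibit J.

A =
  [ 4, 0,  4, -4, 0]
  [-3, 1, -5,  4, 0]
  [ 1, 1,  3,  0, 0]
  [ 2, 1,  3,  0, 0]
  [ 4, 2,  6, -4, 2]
J_2(2) ⊕ J_2(2) ⊕ J_1(2)

The characteristic polynomial is
  det(x·I − A) = x^5 - 10*x^4 + 40*x^3 - 80*x^2 + 80*x - 32 = (x - 2)^5

Eigenvalues and multiplicities (the geometric multiplicity of λ is n − rank(A − λI), which equals the number of Jordan blocks for λ):
  λ = 2: algebraic multiplicity = 5, geometric multiplicity = 3

Determining the block sizes for each eigenvalue:
  λ = 2: with am = 5 and gm = 3, the partition is not yet determined (e.g. several partitions of 5 into 3 parts exist). Let N = A − (2)·I. Computing rank(N^1) = 2, rank(N^2) = 0; the number of blocks of size ≥ j is rank(N^{j−1}) − rank(N^j), giving [3, 2]. So we have 2 block(s) of size 2, 1 block(s) of size 1 → block sizes [2, 2, 1]

Assembling the blocks gives a Jordan form
J =
  [2, 1, 0, 0, 0]
  [0, 2, 0, 0, 0]
  [0, 0, 2, 1, 0]
  [0, 0, 0, 2, 0]
  [0, 0, 0, 0, 2]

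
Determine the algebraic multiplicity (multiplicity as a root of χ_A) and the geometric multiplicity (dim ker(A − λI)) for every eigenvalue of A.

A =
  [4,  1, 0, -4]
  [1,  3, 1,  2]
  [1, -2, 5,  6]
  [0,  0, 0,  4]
λ = 4: alg = 4, geom = 2

Step 1 — factor the characteristic polynomial to read off the algebraic multiplicities:
  χ_A(x) = (x - 4)^4

Step 2 — compute geometric multiplicities via the rank-nullity identity g(λ) = n − rank(A − λI):
  rank(A − (4)·I) = 2, so dim ker(A − (4)·I) = n − 2 = 2

Summary:
  λ = 4: algebraic multiplicity = 4, geometric multiplicity = 2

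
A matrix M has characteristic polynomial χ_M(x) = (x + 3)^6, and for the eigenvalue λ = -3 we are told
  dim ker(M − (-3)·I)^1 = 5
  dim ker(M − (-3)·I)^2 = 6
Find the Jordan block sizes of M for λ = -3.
Block sizes for λ = -3: [2, 1, 1, 1, 1]

From the dimensions of kernels of powers, the number of Jordan blocks of size at least j is d_j − d_{j−1} where d_j = dim ker(N^j) (with d_0 = 0). Computing the differences gives [5, 1].
The number of blocks of size exactly k is (#blocks of size ≥ k) − (#blocks of size ≥ k + 1), so the partition is: 4 block(s) of size 1, 1 block(s) of size 2.
In nonincreasing order the block sizes are [2, 1, 1, 1, 1].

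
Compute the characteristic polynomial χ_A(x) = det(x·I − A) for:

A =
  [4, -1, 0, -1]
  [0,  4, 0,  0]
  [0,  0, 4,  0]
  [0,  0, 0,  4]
x^4 - 16*x^3 + 96*x^2 - 256*x + 256

Expanding det(x·I − A) (e.g. by cofactor expansion or by noting that A is similar to its Jordan form J, which has the same characteristic polynomial as A) gives
  χ_A(x) = x^4 - 16*x^3 + 96*x^2 - 256*x + 256
which factors as (x - 4)^4. The eigenvalues (with algebraic multiplicities) are λ = 4 with multiplicity 4.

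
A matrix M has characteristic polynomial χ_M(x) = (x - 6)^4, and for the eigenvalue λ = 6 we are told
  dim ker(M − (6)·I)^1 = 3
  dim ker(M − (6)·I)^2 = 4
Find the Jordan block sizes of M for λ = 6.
Block sizes for λ = 6: [2, 1, 1]

From the dimensions of kernels of powers, the number of Jordan blocks of size at least j is d_j − d_{j−1} where d_j = dim ker(N^j) (with d_0 = 0). Computing the differences gives [3, 1].
The number of blocks of size exactly k is (#blocks of size ≥ k) − (#blocks of size ≥ k + 1), so the partition is: 2 block(s) of size 1, 1 block(s) of size 2.
In nonincreasing order the block sizes are [2, 1, 1].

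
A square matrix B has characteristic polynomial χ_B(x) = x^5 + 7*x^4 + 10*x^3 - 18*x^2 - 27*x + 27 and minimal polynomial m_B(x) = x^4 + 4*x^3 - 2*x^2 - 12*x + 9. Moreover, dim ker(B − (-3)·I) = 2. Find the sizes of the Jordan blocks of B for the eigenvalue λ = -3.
Block sizes for λ = -3: [2, 1]

Step 1 — from the characteristic polynomial, algebraic multiplicity of λ = -3 is 3. From dim ker(B − (-3)·I) = 2, there are exactly 2 Jordan blocks for λ = -3.
Step 2 — from the minimal polynomial, the factor (x + 3)^2 tells us the largest block for λ = -3 has size 2.
Step 3 — with total size 3, 2 blocks, and largest block 2, the block sizes (in nonincreasing order) are [2, 1].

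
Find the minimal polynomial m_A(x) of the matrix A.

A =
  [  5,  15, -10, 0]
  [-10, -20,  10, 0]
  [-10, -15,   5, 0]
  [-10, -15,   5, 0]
x^2 + 5*x

The characteristic polynomial is χ_A(x) = x^2*(x + 5)^2, so the eigenvalues are known. The minimal polynomial is
  m_A(x) = Π_λ (x − λ)^{k_λ}
where k_λ is the size of the *largest* Jordan block for λ (equivalently, the smallest k with (A − λI)^k v = 0 for every generalised eigenvector v of λ).

  λ = -5: largest Jordan block has size 1, contributing (x + 5)
  λ = 0: largest Jordan block has size 1, contributing (x − 0)

So m_A(x) = x*(x + 5) = x^2 + 5*x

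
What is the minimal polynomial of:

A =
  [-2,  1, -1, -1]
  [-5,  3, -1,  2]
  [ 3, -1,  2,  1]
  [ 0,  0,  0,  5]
x^4 - 8*x^3 + 18*x^2 - 16*x + 5

The characteristic polynomial is χ_A(x) = (x - 5)*(x - 1)^3, so the eigenvalues are known. The minimal polynomial is
  m_A(x) = Π_λ (x − λ)^{k_λ}
where k_λ is the size of the *largest* Jordan block for λ (equivalently, the smallest k with (A − λI)^k v = 0 for every generalised eigenvector v of λ).

  λ = 1: largest Jordan block has size 3, contributing (x − 1)^3
  λ = 5: largest Jordan block has size 1, contributing (x − 5)

So m_A(x) = (x - 5)*(x - 1)^3 = x^4 - 8*x^3 + 18*x^2 - 16*x + 5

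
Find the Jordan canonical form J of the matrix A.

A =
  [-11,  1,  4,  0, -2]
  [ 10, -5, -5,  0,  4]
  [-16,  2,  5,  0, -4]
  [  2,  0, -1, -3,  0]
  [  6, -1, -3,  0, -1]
J_3(-3) ⊕ J_1(-3) ⊕ J_1(-3)

The characteristic polynomial is
  det(x·I − A) = x^5 + 15*x^4 + 90*x^3 + 270*x^2 + 405*x + 243 = (x + 3)^5

Eigenvalues and multiplicities (the geometric multiplicity of λ is n − rank(A − λI), which equals the number of Jordan blocks for λ):
  λ = -3: algebraic multiplicity = 5, geometric multiplicity = 3

Determining the block sizes for each eigenvalue:
  λ = -3: with am = 5 and gm = 3, the partition is not yet determined (e.g. several partitions of 5 into 3 parts exist). Let N = A − (-3)·I. Computing rank(N^1) = 2, rank(N^2) = 1, rank(N^3) = 0; the number of blocks of size ≥ j is rank(N^{j−1}) − rank(N^j), giving [3, 1, 1]. So we have 1 block(s) of size 3, 2 block(s) of size 1 → block sizes [3, 1, 1]

Assembling the blocks gives a Jordan form
J =
  [-3,  1,  0,  0,  0]
  [ 0, -3,  1,  0,  0]
  [ 0,  0, -3,  0,  0]
  [ 0,  0,  0, -3,  0]
  [ 0,  0,  0,  0, -3]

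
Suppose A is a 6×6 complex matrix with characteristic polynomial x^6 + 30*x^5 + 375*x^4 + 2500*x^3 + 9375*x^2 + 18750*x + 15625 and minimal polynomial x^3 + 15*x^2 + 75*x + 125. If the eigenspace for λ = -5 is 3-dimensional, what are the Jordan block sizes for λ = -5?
Block sizes for λ = -5: [3, 2, 1]

Step 1 — from the characteristic polynomial, algebraic multiplicity of λ = -5 is 6. From dim ker(A − (-5)·I) = 3, there are exactly 3 Jordan blocks for λ = -5.
Step 2 — from the minimal polynomial, the factor (x + 5)^3 tells us the largest block for λ = -5 has size 3.
Step 3 — with total size 6, 3 blocks, and largest block 3, the block sizes (in nonincreasing order) are [3, 2, 1].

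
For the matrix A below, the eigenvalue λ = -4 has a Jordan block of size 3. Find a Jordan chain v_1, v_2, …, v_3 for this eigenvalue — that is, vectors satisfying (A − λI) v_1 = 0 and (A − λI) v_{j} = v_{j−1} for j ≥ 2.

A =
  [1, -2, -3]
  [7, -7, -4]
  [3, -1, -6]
A Jordan chain for λ = -4 of length 3:
v_1 = (2, 2, 2)ᵀ
v_2 = (5, 7, 3)ᵀ
v_3 = (1, 0, 0)ᵀ

Let N = A − (-4)·I. We want v_3 with N^3 v_3 = 0 but N^2 v_3 ≠ 0; then v_{j-1} := N · v_j for j = 3, …, 2.

Pick v_3 = (1, 0, 0)ᵀ.
Then v_2 = N · v_3 = (5, 7, 3)ᵀ.
Then v_1 = N · v_2 = (2, 2, 2)ᵀ.

Sanity check: (A − (-4)·I) v_1 = (0, 0, 0)ᵀ = 0. ✓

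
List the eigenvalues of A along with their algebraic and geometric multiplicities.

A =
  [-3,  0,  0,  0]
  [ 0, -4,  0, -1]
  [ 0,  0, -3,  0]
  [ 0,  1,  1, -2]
λ = -3: alg = 4, geom = 2

Step 1 — factor the characteristic polynomial to read off the algebraic multiplicities:
  χ_A(x) = (x + 3)^4

Step 2 — compute geometric multiplicities via the rank-nullity identity g(λ) = n − rank(A − λI):
  rank(A − (-3)·I) = 2, so dim ker(A − (-3)·I) = n − 2 = 2

Summary:
  λ = -3: algebraic multiplicity = 4, geometric multiplicity = 2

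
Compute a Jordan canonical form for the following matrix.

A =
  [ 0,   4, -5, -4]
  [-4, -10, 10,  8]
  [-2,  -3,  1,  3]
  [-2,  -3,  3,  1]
J_3(-2) ⊕ J_1(-2)

The characteristic polynomial is
  det(x·I − A) = x^4 + 8*x^3 + 24*x^2 + 32*x + 16 = (x + 2)^4

Eigenvalues and multiplicities (the geometric multiplicity of λ is n − rank(A − λI), which equals the number of Jordan blocks for λ):
  λ = -2: algebraic multiplicity = 4, geometric multiplicity = 2

Determining the block sizes for each eigenvalue:
  λ = -2: with am = 4 and gm = 2, the partition is not yet determined (e.g. several partitions of 4 into 2 parts exist). Let N = A − (-2)·I. Computing rank(N^1) = 2, rank(N^2) = 1, rank(N^3) = 0; the number of blocks of size ≥ j is rank(N^{j−1}) − rank(N^j), giving [2, 1, 1]. So we have 1 block(s) of size 3, 1 block(s) of size 1 → block sizes [3, 1]

Assembling the blocks gives a Jordan form
J =
  [-2,  1,  0,  0]
  [ 0, -2,  1,  0]
  [ 0,  0, -2,  0]
  [ 0,  0,  0, -2]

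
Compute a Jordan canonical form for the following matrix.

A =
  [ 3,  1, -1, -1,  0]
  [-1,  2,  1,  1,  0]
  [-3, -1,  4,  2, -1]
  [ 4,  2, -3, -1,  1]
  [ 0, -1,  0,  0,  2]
J_3(2) ⊕ J_2(2)

The characteristic polynomial is
  det(x·I − A) = x^5 - 10*x^4 + 40*x^3 - 80*x^2 + 80*x - 32 = (x - 2)^5

Eigenvalues and multiplicities (the geometric multiplicity of λ is n − rank(A − λI), which equals the number of Jordan blocks for λ):
  λ = 2: algebraic multiplicity = 5, geometric multiplicity = 2

Determining the block sizes for each eigenvalue:
  λ = 2: with am = 5 and gm = 2, the partition is not yet determined (e.g. several partitions of 5 into 2 parts exist). Let N = A − (2)·I. Computing rank(N^1) = 3, rank(N^2) = 1, rank(N^3) = 0; the number of blocks of size ≥ j is rank(N^{j−1}) − rank(N^j), giving [2, 2, 1]. So we have 1 block(s) of size 3, 1 block(s) of size 2 → block sizes [3, 2]

Assembling the blocks gives a Jordan form
J =
  [2, 1, 0, 0, 0]
  [0, 2, 1, 0, 0]
  [0, 0, 2, 0, 0]
  [0, 0, 0, 2, 1]
  [0, 0, 0, 0, 2]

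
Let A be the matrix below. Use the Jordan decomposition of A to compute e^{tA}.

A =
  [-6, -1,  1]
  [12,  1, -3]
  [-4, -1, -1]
e^{tA} =
  [-4*t*exp(-2*t) + exp(-2*t), -t*exp(-2*t), t*exp(-2*t)]
  [12*t*exp(-2*t), 3*t*exp(-2*t) + exp(-2*t), -3*t*exp(-2*t)]
  [-4*t*exp(-2*t), -t*exp(-2*t), t*exp(-2*t) + exp(-2*t)]

Strategy: write A = P · J · P⁻¹ where J is a Jordan canonical form, so e^{tA} = P · e^{tJ} · P⁻¹, and e^{tJ} can be computed block-by-block.

A has Jordan form
J =
  [-2,  1,  0]
  [ 0, -2,  0]
  [ 0,  0, -2]
(up to reordering of blocks).

Per-block formulas:
  For a 1×1 block at λ = -2: exp(t · [-2]) = [e^(-2t)].
  For a 2×2 Jordan block J_2(-2): exp(t · J_2(-2)) = e^(-2t)·(I + t·N), where N is the 2×2 nilpotent shift.

After assembling e^{tJ} and conjugating by P, we get:

e^{tA} =
  [-4*t*exp(-2*t) + exp(-2*t), -t*exp(-2*t), t*exp(-2*t)]
  [12*t*exp(-2*t), 3*t*exp(-2*t) + exp(-2*t), -3*t*exp(-2*t)]
  [-4*t*exp(-2*t), -t*exp(-2*t), t*exp(-2*t) + exp(-2*t)]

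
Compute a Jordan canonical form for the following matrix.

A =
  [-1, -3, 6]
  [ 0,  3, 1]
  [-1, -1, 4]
J_3(2)

The characteristic polynomial is
  det(x·I − A) = x^3 - 6*x^2 + 12*x - 8 = (x - 2)^3

Eigenvalues and multiplicities (the geometric multiplicity of λ is n − rank(A − λI), which equals the number of Jordan blocks for λ):
  λ = 2: algebraic multiplicity = 3, geometric multiplicity = 1

Determining the block sizes for each eigenvalue:
  λ = 2: one block (gm = 1), so the single block has size am = 3 → block sizes [3]

Assembling the blocks gives a Jordan form
J =
  [2, 1, 0]
  [0, 2, 1]
  [0, 0, 2]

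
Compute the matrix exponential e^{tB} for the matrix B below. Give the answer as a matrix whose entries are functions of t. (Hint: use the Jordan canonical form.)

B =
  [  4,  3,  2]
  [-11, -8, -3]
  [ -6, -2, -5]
e^{tB} =
  [2*t^2*exp(-3*t) + 7*t*exp(-3*t) + exp(-3*t), t^2*exp(-3*t) + 3*t*exp(-3*t), t^2*exp(-3*t)/2 + 2*t*exp(-3*t)]
  [-2*t^2*exp(-3*t) - 11*t*exp(-3*t), -t^2*exp(-3*t) - 5*t*exp(-3*t) + exp(-3*t), -t^2*exp(-3*t)/2 - 3*t*exp(-3*t)]
  [-4*t^2*exp(-3*t) - 6*t*exp(-3*t), -2*t^2*exp(-3*t) - 2*t*exp(-3*t), -t^2*exp(-3*t) - 2*t*exp(-3*t) + exp(-3*t)]

Strategy: write B = P · J · P⁻¹ where J is a Jordan canonical form, so e^{tB} = P · e^{tJ} · P⁻¹, and e^{tJ} can be computed block-by-block.

B has Jordan form
J =
  [-3,  1,  0]
  [ 0, -3,  1]
  [ 0,  0, -3]
(up to reordering of blocks).

Per-block formulas:
  For a 3×3 Jordan block J_3(-3): exp(t · J_3(-3)) = e^(-3t)·(I + t·N + (t^2/2)·N^2), where N is the 3×3 nilpotent shift.

After assembling e^{tJ} and conjugating by P, we get:

e^{tB} =
  [2*t^2*exp(-3*t) + 7*t*exp(-3*t) + exp(-3*t), t^2*exp(-3*t) + 3*t*exp(-3*t), t^2*exp(-3*t)/2 + 2*t*exp(-3*t)]
  [-2*t^2*exp(-3*t) - 11*t*exp(-3*t), -t^2*exp(-3*t) - 5*t*exp(-3*t) + exp(-3*t), -t^2*exp(-3*t)/2 - 3*t*exp(-3*t)]
  [-4*t^2*exp(-3*t) - 6*t*exp(-3*t), -2*t^2*exp(-3*t) - 2*t*exp(-3*t), -t^2*exp(-3*t) - 2*t*exp(-3*t) + exp(-3*t)]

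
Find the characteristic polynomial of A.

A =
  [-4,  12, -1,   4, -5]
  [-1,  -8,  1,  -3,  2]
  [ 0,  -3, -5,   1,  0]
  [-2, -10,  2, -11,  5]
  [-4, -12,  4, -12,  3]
x^5 + 25*x^4 + 250*x^3 + 1250*x^2 + 3125*x + 3125

Expanding det(x·I − A) (e.g. by cofactor expansion or by noting that A is similar to its Jordan form J, which has the same characteristic polynomial as A) gives
  χ_A(x) = x^5 + 25*x^4 + 250*x^3 + 1250*x^2 + 3125*x + 3125
which factors as (x + 5)^5. The eigenvalues (with algebraic multiplicities) are λ = -5 with multiplicity 5.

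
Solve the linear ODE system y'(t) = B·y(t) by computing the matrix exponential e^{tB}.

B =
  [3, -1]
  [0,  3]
e^{tB} =
  [exp(3*t), -t*exp(3*t)]
  [0, exp(3*t)]

Strategy: write B = P · J · P⁻¹ where J is a Jordan canonical form, so e^{tB} = P · e^{tJ} · P⁻¹, and e^{tJ} can be computed block-by-block.

B has Jordan form
J =
  [3, 1]
  [0, 3]
(up to reordering of blocks).

Per-block formulas:
  For a 2×2 Jordan block J_2(3): exp(t · J_2(3)) = e^(3t)·(I + t·N), where N is the 2×2 nilpotent shift.

After assembling e^{tJ} and conjugating by P, we get:

e^{tB} =
  [exp(3*t), -t*exp(3*t)]
  [0, exp(3*t)]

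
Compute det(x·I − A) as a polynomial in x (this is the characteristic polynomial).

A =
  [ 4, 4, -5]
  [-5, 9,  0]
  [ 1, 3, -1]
x^3 - 12*x^2 + 48*x - 64

Expanding det(x·I − A) (e.g. by cofactor expansion or by noting that A is similar to its Jordan form J, which has the same characteristic polynomial as A) gives
  χ_A(x) = x^3 - 12*x^2 + 48*x - 64
which factors as (x - 4)^3. The eigenvalues (with algebraic multiplicities) are λ = 4 with multiplicity 3.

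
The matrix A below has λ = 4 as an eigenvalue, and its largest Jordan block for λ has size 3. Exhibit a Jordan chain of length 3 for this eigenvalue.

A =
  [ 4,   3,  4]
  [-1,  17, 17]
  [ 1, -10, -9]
A Jordan chain for λ = 4 of length 3:
v_1 = (1, 4, -3)ᵀ
v_2 = (0, -1, 1)ᵀ
v_3 = (1, 0, 0)ᵀ

Let N = A − (4)·I. We want v_3 with N^3 v_3 = 0 but N^2 v_3 ≠ 0; then v_{j-1} := N · v_j for j = 3, …, 2.

Pick v_3 = (1, 0, 0)ᵀ.
Then v_2 = N · v_3 = (0, -1, 1)ᵀ.
Then v_1 = N · v_2 = (1, 4, -3)ᵀ.

Sanity check: (A − (4)·I) v_1 = (0, 0, 0)ᵀ = 0. ✓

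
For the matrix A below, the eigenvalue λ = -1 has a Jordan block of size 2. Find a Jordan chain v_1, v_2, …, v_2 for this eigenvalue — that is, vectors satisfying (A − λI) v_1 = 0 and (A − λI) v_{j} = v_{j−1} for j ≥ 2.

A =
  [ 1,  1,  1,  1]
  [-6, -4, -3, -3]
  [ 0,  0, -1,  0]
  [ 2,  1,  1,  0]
A Jordan chain for λ = -1 of length 2:
v_1 = (2, -6, 0, 2)ᵀ
v_2 = (1, 0, 0, 0)ᵀ

Let N = A − (-1)·I. We want v_2 with N^2 v_2 = 0 but N^1 v_2 ≠ 0; then v_{j-1} := N · v_j for j = 2, …, 2.

Pick v_2 = (1, 0, 0, 0)ᵀ.
Then v_1 = N · v_2 = (2, -6, 0, 2)ᵀ.

Sanity check: (A − (-1)·I) v_1 = (0, 0, 0, 0)ᵀ = 0. ✓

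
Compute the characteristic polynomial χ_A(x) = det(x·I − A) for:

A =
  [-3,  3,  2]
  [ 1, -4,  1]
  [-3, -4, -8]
x^3 + 15*x^2 + 75*x + 125

Expanding det(x·I − A) (e.g. by cofactor expansion or by noting that A is similar to its Jordan form J, which has the same characteristic polynomial as A) gives
  χ_A(x) = x^3 + 15*x^2 + 75*x + 125
which factors as (x + 5)^3. The eigenvalues (with algebraic multiplicities) are λ = -5 with multiplicity 3.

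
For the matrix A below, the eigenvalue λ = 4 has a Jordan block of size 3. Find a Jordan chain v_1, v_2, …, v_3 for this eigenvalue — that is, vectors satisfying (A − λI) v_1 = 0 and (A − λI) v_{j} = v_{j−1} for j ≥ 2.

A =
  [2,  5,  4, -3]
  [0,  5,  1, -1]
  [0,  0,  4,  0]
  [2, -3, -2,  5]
A Jordan chain for λ = 4 of length 3:
v_1 = (-2, -2, 0, -2)ᵀ
v_2 = (-2, 0, 0, 2)ᵀ
v_3 = (1, 0, 0, 0)ᵀ

Let N = A − (4)·I. We want v_3 with N^3 v_3 = 0 but N^2 v_3 ≠ 0; then v_{j-1} := N · v_j for j = 3, …, 2.

Pick v_3 = (1, 0, 0, 0)ᵀ.
Then v_2 = N · v_3 = (-2, 0, 0, 2)ᵀ.
Then v_1 = N · v_2 = (-2, -2, 0, -2)ᵀ.

Sanity check: (A − (4)·I) v_1 = (0, 0, 0, 0)ᵀ = 0. ✓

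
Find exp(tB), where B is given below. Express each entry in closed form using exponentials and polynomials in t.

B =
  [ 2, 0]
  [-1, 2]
e^{tB} =
  [exp(2*t), 0]
  [-t*exp(2*t), exp(2*t)]

Strategy: write B = P · J · P⁻¹ where J is a Jordan canonical form, so e^{tB} = P · e^{tJ} · P⁻¹, and e^{tJ} can be computed block-by-block.

B has Jordan form
J =
  [2, 1]
  [0, 2]
(up to reordering of blocks).

Per-block formulas:
  For a 2×2 Jordan block J_2(2): exp(t · J_2(2)) = e^(2t)·(I + t·N), where N is the 2×2 nilpotent shift.

After assembling e^{tJ} and conjugating by P, we get:

e^{tB} =
  [exp(2*t), 0]
  [-t*exp(2*t), exp(2*t)]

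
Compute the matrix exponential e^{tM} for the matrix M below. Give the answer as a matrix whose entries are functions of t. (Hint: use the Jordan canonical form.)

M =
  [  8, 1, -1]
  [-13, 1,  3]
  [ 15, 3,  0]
e^{tM} =
  [-3*t^2*exp(3*t)/2 + 5*t*exp(3*t) + exp(3*t), t*exp(3*t), t^2*exp(3*t)/2 - t*exp(3*t)]
  [3*t^2*exp(3*t) - 13*t*exp(3*t), -2*t*exp(3*t) + exp(3*t), -t^2*exp(3*t) + 3*t*exp(3*t)]
  [-9*t^2*exp(3*t)/2 + 15*t*exp(3*t), 3*t*exp(3*t), 3*t^2*exp(3*t)/2 - 3*t*exp(3*t) + exp(3*t)]

Strategy: write M = P · J · P⁻¹ where J is a Jordan canonical form, so e^{tM} = P · e^{tJ} · P⁻¹, and e^{tJ} can be computed block-by-block.

M has Jordan form
J =
  [3, 1, 0]
  [0, 3, 1]
  [0, 0, 3]
(up to reordering of blocks).

Per-block formulas:
  For a 3×3 Jordan block J_3(3): exp(t · J_3(3)) = e^(3t)·(I + t·N + (t^2/2)·N^2), where N is the 3×3 nilpotent shift.

After assembling e^{tJ} and conjugating by P, we get:

e^{tM} =
  [-3*t^2*exp(3*t)/2 + 5*t*exp(3*t) + exp(3*t), t*exp(3*t), t^2*exp(3*t)/2 - t*exp(3*t)]
  [3*t^2*exp(3*t) - 13*t*exp(3*t), -2*t*exp(3*t) + exp(3*t), -t^2*exp(3*t) + 3*t*exp(3*t)]
  [-9*t^2*exp(3*t)/2 + 15*t*exp(3*t), 3*t*exp(3*t), 3*t^2*exp(3*t)/2 - 3*t*exp(3*t) + exp(3*t)]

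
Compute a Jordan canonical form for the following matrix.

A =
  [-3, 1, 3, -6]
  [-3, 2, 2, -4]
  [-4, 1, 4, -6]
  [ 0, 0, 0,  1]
J_3(1) ⊕ J_1(1)

The characteristic polynomial is
  det(x·I − A) = x^4 - 4*x^3 + 6*x^2 - 4*x + 1 = (x - 1)^4

Eigenvalues and multiplicities (the geometric multiplicity of λ is n − rank(A − λI), which equals the number of Jordan blocks for λ):
  λ = 1: algebraic multiplicity = 4, geometric multiplicity = 2

Determining the block sizes for each eigenvalue:
  λ = 1: with am = 4 and gm = 2, the partition is not yet determined (e.g. several partitions of 4 into 2 parts exist). Let N = A − (1)·I. Computing rank(N^1) = 2, rank(N^2) = 1, rank(N^3) = 0; the number of blocks of size ≥ j is rank(N^{j−1}) − rank(N^j), giving [2, 1, 1]. So we have 1 block(s) of size 3, 1 block(s) of size 1 → block sizes [3, 1]

Assembling the blocks gives a Jordan form
J =
  [1, 1, 0, 0]
  [0, 1, 1, 0]
  [0, 0, 1, 0]
  [0, 0, 0, 1]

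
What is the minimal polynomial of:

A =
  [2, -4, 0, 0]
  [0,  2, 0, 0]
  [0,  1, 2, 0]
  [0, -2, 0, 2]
x^2 - 4*x + 4

The characteristic polynomial is χ_A(x) = (x - 2)^4, so the eigenvalues are known. The minimal polynomial is
  m_A(x) = Π_λ (x − λ)^{k_λ}
where k_λ is the size of the *largest* Jordan block for λ (equivalently, the smallest k with (A − λI)^k v = 0 for every generalised eigenvector v of λ).

  λ = 2: largest Jordan block has size 2, contributing (x − 2)^2

So m_A(x) = (x - 2)^2 = x^2 - 4*x + 4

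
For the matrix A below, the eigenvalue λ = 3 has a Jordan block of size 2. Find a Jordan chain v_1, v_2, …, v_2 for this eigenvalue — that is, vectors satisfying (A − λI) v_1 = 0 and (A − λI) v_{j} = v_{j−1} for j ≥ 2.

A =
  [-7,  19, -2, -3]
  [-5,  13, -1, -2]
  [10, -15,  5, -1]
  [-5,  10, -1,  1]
A Jordan chain for λ = 3 of length 2:
v_1 = (-10, -5, 10, -5)ᵀ
v_2 = (1, 0, 0, 0)ᵀ

Let N = A − (3)·I. We want v_2 with N^2 v_2 = 0 but N^1 v_2 ≠ 0; then v_{j-1} := N · v_j for j = 2, …, 2.

Pick v_2 = (1, 0, 0, 0)ᵀ.
Then v_1 = N · v_2 = (-10, -5, 10, -5)ᵀ.

Sanity check: (A − (3)·I) v_1 = (0, 0, 0, 0)ᵀ = 0. ✓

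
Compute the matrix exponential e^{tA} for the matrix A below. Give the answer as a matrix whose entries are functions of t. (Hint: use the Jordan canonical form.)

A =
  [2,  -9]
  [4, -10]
e^{tA} =
  [6*t*exp(-4*t) + exp(-4*t), -9*t*exp(-4*t)]
  [4*t*exp(-4*t), -6*t*exp(-4*t) + exp(-4*t)]

Strategy: write A = P · J · P⁻¹ where J is a Jordan canonical form, so e^{tA} = P · e^{tJ} · P⁻¹, and e^{tJ} can be computed block-by-block.

A has Jordan form
J =
  [-4,  1]
  [ 0, -4]
(up to reordering of blocks).

Per-block formulas:
  For a 2×2 Jordan block J_2(-4): exp(t · J_2(-4)) = e^(-4t)·(I + t·N), where N is the 2×2 nilpotent shift.

After assembling e^{tJ} and conjugating by P, we get:

e^{tA} =
  [6*t*exp(-4*t) + exp(-4*t), -9*t*exp(-4*t)]
  [4*t*exp(-4*t), -6*t*exp(-4*t) + exp(-4*t)]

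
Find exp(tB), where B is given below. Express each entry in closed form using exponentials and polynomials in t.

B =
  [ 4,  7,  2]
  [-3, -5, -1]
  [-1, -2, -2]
e^{tB} =
  [t^2*exp(-t) + 5*t*exp(-t) + exp(-t), 3*t^2*exp(-t)/2 + 7*t*exp(-t), t^2*exp(-t)/2 + 2*t*exp(-t)]
  [-t^2*exp(-t) - 3*t*exp(-t), -3*t^2*exp(-t)/2 - 4*t*exp(-t) + exp(-t), -t^2*exp(-t)/2 - t*exp(-t)]
  [t^2*exp(-t) - t*exp(-t), 3*t^2*exp(-t)/2 - 2*t*exp(-t), t^2*exp(-t)/2 - t*exp(-t) + exp(-t)]

Strategy: write B = P · J · P⁻¹ where J is a Jordan canonical form, so e^{tB} = P · e^{tJ} · P⁻¹, and e^{tJ} can be computed block-by-block.

B has Jordan form
J =
  [-1,  1,  0]
  [ 0, -1,  1]
  [ 0,  0, -1]
(up to reordering of blocks).

Per-block formulas:
  For a 3×3 Jordan block J_3(-1): exp(t · J_3(-1)) = e^(-1t)·(I + t·N + (t^2/2)·N^2), where N is the 3×3 nilpotent shift.

After assembling e^{tJ} and conjugating by P, we get:

e^{tB} =
  [t^2*exp(-t) + 5*t*exp(-t) + exp(-t), 3*t^2*exp(-t)/2 + 7*t*exp(-t), t^2*exp(-t)/2 + 2*t*exp(-t)]
  [-t^2*exp(-t) - 3*t*exp(-t), -3*t^2*exp(-t)/2 - 4*t*exp(-t) + exp(-t), -t^2*exp(-t)/2 - t*exp(-t)]
  [t^2*exp(-t) - t*exp(-t), 3*t^2*exp(-t)/2 - 2*t*exp(-t), t^2*exp(-t)/2 - t*exp(-t) + exp(-t)]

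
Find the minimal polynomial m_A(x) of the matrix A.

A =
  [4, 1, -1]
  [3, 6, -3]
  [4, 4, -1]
x^2 - 6*x + 9

The characteristic polynomial is χ_A(x) = (x - 3)^3, so the eigenvalues are known. The minimal polynomial is
  m_A(x) = Π_λ (x − λ)^{k_λ}
where k_λ is the size of the *largest* Jordan block for λ (equivalently, the smallest k with (A − λI)^k v = 0 for every generalised eigenvector v of λ).

  λ = 3: largest Jordan block has size 2, contributing (x − 3)^2

So m_A(x) = (x - 3)^2 = x^2 - 6*x + 9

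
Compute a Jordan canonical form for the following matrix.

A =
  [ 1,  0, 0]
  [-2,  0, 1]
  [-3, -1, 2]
J_3(1)

The characteristic polynomial is
  det(x·I − A) = x^3 - 3*x^2 + 3*x - 1 = (x - 1)^3

Eigenvalues and multiplicities (the geometric multiplicity of λ is n − rank(A − λI), which equals the number of Jordan blocks for λ):
  λ = 1: algebraic multiplicity = 3, geometric multiplicity = 1

Determining the block sizes for each eigenvalue:
  λ = 1: one block (gm = 1), so the single block has size am = 3 → block sizes [3]

Assembling the blocks gives a Jordan form
J =
  [1, 1, 0]
  [0, 1, 1]
  [0, 0, 1]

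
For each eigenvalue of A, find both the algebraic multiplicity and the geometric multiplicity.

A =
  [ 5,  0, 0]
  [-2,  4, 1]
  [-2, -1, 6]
λ = 5: alg = 3, geom = 2

Step 1 — factor the characteristic polynomial to read off the algebraic multiplicities:
  χ_A(x) = (x - 5)^3

Step 2 — compute geometric multiplicities via the rank-nullity identity g(λ) = n − rank(A − λI):
  rank(A − (5)·I) = 1, so dim ker(A − (5)·I) = n − 1 = 2

Summary:
  λ = 5: algebraic multiplicity = 3, geometric multiplicity = 2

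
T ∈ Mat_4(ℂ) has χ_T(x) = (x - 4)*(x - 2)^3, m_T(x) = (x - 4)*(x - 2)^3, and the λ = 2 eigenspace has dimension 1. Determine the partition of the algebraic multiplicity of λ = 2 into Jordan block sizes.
Block sizes for λ = 2: [3]

Step 1 — from the characteristic polynomial, algebraic multiplicity of λ = 2 is 3. From dim ker(T − (2)·I) = 1, there are exactly 1 Jordan blocks for λ = 2.
Step 2 — from the minimal polynomial, the factor (x − 2)^3 tells us the largest block for λ = 2 has size 3.
Step 3 — with total size 3, 1 blocks, and largest block 3, the block sizes (in nonincreasing order) are [3].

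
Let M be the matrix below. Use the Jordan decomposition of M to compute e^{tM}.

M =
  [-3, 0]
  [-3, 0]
e^{tM} =
  [exp(-3*t), 0]
  [-1 + exp(-3*t), 1]

Strategy: write M = P · J · P⁻¹ where J is a Jordan canonical form, so e^{tM} = P · e^{tJ} · P⁻¹, and e^{tJ} can be computed block-by-block.

M has Jordan form
J =
  [-3, 0]
  [ 0, 0]
(up to reordering of blocks).

Per-block formulas:
  For a 1×1 block at λ = -3: exp(t · [-3]) = [e^(-3t)].
  For a 1×1 block at λ = 0: exp(t · [0]) = [e^(0t)].

After assembling e^{tJ} and conjugating by P, we get:

e^{tM} =
  [exp(-3*t), 0]
  [-1 + exp(-3*t), 1]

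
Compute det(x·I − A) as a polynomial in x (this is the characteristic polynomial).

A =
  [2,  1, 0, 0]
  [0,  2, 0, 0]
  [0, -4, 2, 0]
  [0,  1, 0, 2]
x^4 - 8*x^3 + 24*x^2 - 32*x + 16

Expanding det(x·I − A) (e.g. by cofactor expansion or by noting that A is similar to its Jordan form J, which has the same characteristic polynomial as A) gives
  χ_A(x) = x^4 - 8*x^3 + 24*x^2 - 32*x + 16
which factors as (x - 2)^4. The eigenvalues (with algebraic multiplicities) are λ = 2 with multiplicity 4.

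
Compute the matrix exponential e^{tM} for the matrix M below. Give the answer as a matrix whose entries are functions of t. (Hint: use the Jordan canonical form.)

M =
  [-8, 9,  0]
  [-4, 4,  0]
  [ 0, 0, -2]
e^{tM} =
  [-6*t*exp(-2*t) + exp(-2*t), 9*t*exp(-2*t), 0]
  [-4*t*exp(-2*t), 6*t*exp(-2*t) + exp(-2*t), 0]
  [0, 0, exp(-2*t)]

Strategy: write M = P · J · P⁻¹ where J is a Jordan canonical form, so e^{tM} = P · e^{tJ} · P⁻¹, and e^{tJ} can be computed block-by-block.

M has Jordan form
J =
  [-2,  1,  0]
  [ 0, -2,  0]
  [ 0,  0, -2]
(up to reordering of blocks).

Per-block formulas:
  For a 1×1 block at λ = -2: exp(t · [-2]) = [e^(-2t)].
  For a 2×2 Jordan block J_2(-2): exp(t · J_2(-2)) = e^(-2t)·(I + t·N), where N is the 2×2 nilpotent shift.

After assembling e^{tJ} and conjugating by P, we get:

e^{tM} =
  [-6*t*exp(-2*t) + exp(-2*t), 9*t*exp(-2*t), 0]
  [-4*t*exp(-2*t), 6*t*exp(-2*t) + exp(-2*t), 0]
  [0, 0, exp(-2*t)]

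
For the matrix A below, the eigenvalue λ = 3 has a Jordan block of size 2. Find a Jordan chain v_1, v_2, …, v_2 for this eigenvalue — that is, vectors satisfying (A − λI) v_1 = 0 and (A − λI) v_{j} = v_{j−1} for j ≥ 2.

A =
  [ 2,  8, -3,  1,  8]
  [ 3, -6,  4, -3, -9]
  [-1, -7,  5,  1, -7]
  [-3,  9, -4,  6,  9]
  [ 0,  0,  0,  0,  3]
A Jordan chain for λ = 3 of length 2:
v_1 = (6, -3, -9, 3, 0)ᵀ
v_2 = (2, 1, 0, 0, 0)ᵀ

Let N = A − (3)·I. We want v_2 with N^2 v_2 = 0 but N^1 v_2 ≠ 0; then v_{j-1} := N · v_j for j = 2, …, 2.

Pick v_2 = (2, 1, 0, 0, 0)ᵀ.
Then v_1 = N · v_2 = (6, -3, -9, 3, 0)ᵀ.

Sanity check: (A − (3)·I) v_1 = (0, 0, 0, 0, 0)ᵀ = 0. ✓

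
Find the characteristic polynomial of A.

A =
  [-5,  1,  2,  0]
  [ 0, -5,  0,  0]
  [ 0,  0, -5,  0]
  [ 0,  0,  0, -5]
x^4 + 20*x^3 + 150*x^2 + 500*x + 625

Expanding det(x·I − A) (e.g. by cofactor expansion or by noting that A is similar to its Jordan form J, which has the same characteristic polynomial as A) gives
  χ_A(x) = x^4 + 20*x^3 + 150*x^2 + 500*x + 625
which factors as (x + 5)^4. The eigenvalues (with algebraic multiplicities) are λ = -5 with multiplicity 4.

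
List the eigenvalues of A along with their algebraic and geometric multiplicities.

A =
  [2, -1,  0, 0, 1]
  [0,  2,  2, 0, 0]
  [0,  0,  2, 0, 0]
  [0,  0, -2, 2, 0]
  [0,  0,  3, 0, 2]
λ = 2: alg = 5, geom = 3

Step 1 — factor the characteristic polynomial to read off the algebraic multiplicities:
  χ_A(x) = (x - 2)^5

Step 2 — compute geometric multiplicities via the rank-nullity identity g(λ) = n − rank(A − λI):
  rank(A − (2)·I) = 2, so dim ker(A − (2)·I) = n − 2 = 3

Summary:
  λ = 2: algebraic multiplicity = 5, geometric multiplicity = 3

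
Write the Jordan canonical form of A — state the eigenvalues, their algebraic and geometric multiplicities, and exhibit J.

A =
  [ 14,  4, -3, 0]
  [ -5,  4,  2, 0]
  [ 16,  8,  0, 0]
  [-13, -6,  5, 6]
J_3(6) ⊕ J_1(6)

The characteristic polynomial is
  det(x·I − A) = x^4 - 24*x^3 + 216*x^2 - 864*x + 1296 = (x - 6)^4

Eigenvalues and multiplicities (the geometric multiplicity of λ is n − rank(A − λI), which equals the number of Jordan blocks for λ):
  λ = 6: algebraic multiplicity = 4, geometric multiplicity = 2

Determining the block sizes for each eigenvalue:
  λ = 6: with am = 4 and gm = 2, the partition is not yet determined (e.g. several partitions of 4 into 2 parts exist). Let N = A − (6)·I. Computing rank(N^1) = 2, rank(N^2) = 1, rank(N^3) = 0; the number of blocks of size ≥ j is rank(N^{j−1}) − rank(N^j), giving [2, 1, 1]. So we have 1 block(s) of size 3, 1 block(s) of size 1 → block sizes [3, 1]

Assembling the blocks gives a Jordan form
J =
  [6, 1, 0, 0]
  [0, 6, 1, 0]
  [0, 0, 6, 0]
  [0, 0, 0, 6]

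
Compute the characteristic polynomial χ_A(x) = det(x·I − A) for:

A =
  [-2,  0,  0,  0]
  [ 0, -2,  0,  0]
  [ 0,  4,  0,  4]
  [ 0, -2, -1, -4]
x^4 + 8*x^3 + 24*x^2 + 32*x + 16

Expanding det(x·I − A) (e.g. by cofactor expansion or by noting that A is similar to its Jordan form J, which has the same characteristic polynomial as A) gives
  χ_A(x) = x^4 + 8*x^3 + 24*x^2 + 32*x + 16
which factors as (x + 2)^4. The eigenvalues (with algebraic multiplicities) are λ = -2 with multiplicity 4.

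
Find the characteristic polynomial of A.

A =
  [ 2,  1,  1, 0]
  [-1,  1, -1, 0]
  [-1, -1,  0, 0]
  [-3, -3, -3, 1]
x^4 - 4*x^3 + 6*x^2 - 4*x + 1

Expanding det(x·I − A) (e.g. by cofactor expansion or by noting that A is similar to its Jordan form J, which has the same characteristic polynomial as A) gives
  χ_A(x) = x^4 - 4*x^3 + 6*x^2 - 4*x + 1
which factors as (x - 1)^4. The eigenvalues (with algebraic multiplicities) are λ = 1 with multiplicity 4.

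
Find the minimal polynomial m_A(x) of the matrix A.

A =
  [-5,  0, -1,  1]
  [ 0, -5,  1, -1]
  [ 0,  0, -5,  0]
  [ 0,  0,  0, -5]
x^2 + 10*x + 25

The characteristic polynomial is χ_A(x) = (x + 5)^4, so the eigenvalues are known. The minimal polynomial is
  m_A(x) = Π_λ (x − λ)^{k_λ}
where k_λ is the size of the *largest* Jordan block for λ (equivalently, the smallest k with (A − λI)^k v = 0 for every generalised eigenvector v of λ).

  λ = -5: largest Jordan block has size 2, contributing (x + 5)^2

So m_A(x) = (x + 5)^2 = x^2 + 10*x + 25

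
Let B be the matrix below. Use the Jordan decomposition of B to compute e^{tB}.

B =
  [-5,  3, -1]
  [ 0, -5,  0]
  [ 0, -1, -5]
e^{tB} =
  [exp(-5*t), t^2*exp(-5*t)/2 + 3*t*exp(-5*t), -t*exp(-5*t)]
  [0, exp(-5*t), 0]
  [0, -t*exp(-5*t), exp(-5*t)]

Strategy: write B = P · J · P⁻¹ where J is a Jordan canonical form, so e^{tB} = P · e^{tJ} · P⁻¹, and e^{tJ} can be computed block-by-block.

B has Jordan form
J =
  [-5,  1,  0]
  [ 0, -5,  1]
  [ 0,  0, -5]
(up to reordering of blocks).

Per-block formulas:
  For a 3×3 Jordan block J_3(-5): exp(t · J_3(-5)) = e^(-5t)·(I + t·N + (t^2/2)·N^2), where N is the 3×3 nilpotent shift.

After assembling e^{tJ} and conjugating by P, we get:

e^{tB} =
  [exp(-5*t), t^2*exp(-5*t)/2 + 3*t*exp(-5*t), -t*exp(-5*t)]
  [0, exp(-5*t), 0]
  [0, -t*exp(-5*t), exp(-5*t)]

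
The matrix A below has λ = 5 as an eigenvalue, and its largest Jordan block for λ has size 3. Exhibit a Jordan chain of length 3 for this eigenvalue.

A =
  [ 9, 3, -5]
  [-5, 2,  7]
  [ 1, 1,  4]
A Jordan chain for λ = 5 of length 3:
v_1 = (-4, 2, -2)ᵀ
v_2 = (4, -5, 1)ᵀ
v_3 = (1, 0, 0)ᵀ

Let N = A − (5)·I. We want v_3 with N^3 v_3 = 0 but N^2 v_3 ≠ 0; then v_{j-1} := N · v_j for j = 3, …, 2.

Pick v_3 = (1, 0, 0)ᵀ.
Then v_2 = N · v_3 = (4, -5, 1)ᵀ.
Then v_1 = N · v_2 = (-4, 2, -2)ᵀ.

Sanity check: (A − (5)·I) v_1 = (0, 0, 0)ᵀ = 0. ✓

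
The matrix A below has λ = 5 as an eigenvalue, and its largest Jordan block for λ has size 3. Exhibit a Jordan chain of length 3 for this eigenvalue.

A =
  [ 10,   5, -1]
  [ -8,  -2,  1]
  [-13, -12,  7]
A Jordan chain for λ = 5 of length 3:
v_1 = (-2, 3, 5)ᵀ
v_2 = (5, -8, -13)ᵀ
v_3 = (1, 0, 0)ᵀ

Let N = A − (5)·I. We want v_3 with N^3 v_3 = 0 but N^2 v_3 ≠ 0; then v_{j-1} := N · v_j for j = 3, …, 2.

Pick v_3 = (1, 0, 0)ᵀ.
Then v_2 = N · v_3 = (5, -8, -13)ᵀ.
Then v_1 = N · v_2 = (-2, 3, 5)ᵀ.

Sanity check: (A − (5)·I) v_1 = (0, 0, 0)ᵀ = 0. ✓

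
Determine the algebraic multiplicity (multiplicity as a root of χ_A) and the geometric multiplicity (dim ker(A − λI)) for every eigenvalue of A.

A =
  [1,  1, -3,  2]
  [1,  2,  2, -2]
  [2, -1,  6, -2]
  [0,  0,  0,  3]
λ = 3: alg = 4, geom = 2

Step 1 — factor the characteristic polynomial to read off the algebraic multiplicities:
  χ_A(x) = (x - 3)^4

Step 2 — compute geometric multiplicities via the rank-nullity identity g(λ) = n − rank(A − λI):
  rank(A − (3)·I) = 2, so dim ker(A − (3)·I) = n − 2 = 2

Summary:
  λ = 3: algebraic multiplicity = 4, geometric multiplicity = 2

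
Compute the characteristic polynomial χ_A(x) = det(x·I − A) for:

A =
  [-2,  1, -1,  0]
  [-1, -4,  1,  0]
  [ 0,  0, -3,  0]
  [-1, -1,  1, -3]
x^4 + 12*x^3 + 54*x^2 + 108*x + 81

Expanding det(x·I − A) (e.g. by cofactor expansion or by noting that A is similar to its Jordan form J, which has the same characteristic polynomial as A) gives
  χ_A(x) = x^4 + 12*x^3 + 54*x^2 + 108*x + 81
which factors as (x + 3)^4. The eigenvalues (with algebraic multiplicities) are λ = -3 with multiplicity 4.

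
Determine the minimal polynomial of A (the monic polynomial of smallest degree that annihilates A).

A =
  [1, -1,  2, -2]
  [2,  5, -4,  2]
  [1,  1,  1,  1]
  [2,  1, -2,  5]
x^2 - 6*x + 9

The characteristic polynomial is χ_A(x) = (x - 3)^4, so the eigenvalues are known. The minimal polynomial is
  m_A(x) = Π_λ (x − λ)^{k_λ}
where k_λ is the size of the *largest* Jordan block for λ (equivalently, the smallest k with (A − λI)^k v = 0 for every generalised eigenvector v of λ).

  λ = 3: largest Jordan block has size 2, contributing (x − 3)^2

So m_A(x) = (x - 3)^2 = x^2 - 6*x + 9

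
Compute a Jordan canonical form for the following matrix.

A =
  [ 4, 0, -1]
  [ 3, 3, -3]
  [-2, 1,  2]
J_3(3)

The characteristic polynomial is
  det(x·I − A) = x^3 - 9*x^2 + 27*x - 27 = (x - 3)^3

Eigenvalues and multiplicities (the geometric multiplicity of λ is n − rank(A − λI), which equals the number of Jordan blocks for λ):
  λ = 3: algebraic multiplicity = 3, geometric multiplicity = 1

Determining the block sizes for each eigenvalue:
  λ = 3: one block (gm = 1), so the single block has size am = 3 → block sizes [3]

Assembling the blocks gives a Jordan form
J =
  [3, 1, 0]
  [0, 3, 1]
  [0, 0, 3]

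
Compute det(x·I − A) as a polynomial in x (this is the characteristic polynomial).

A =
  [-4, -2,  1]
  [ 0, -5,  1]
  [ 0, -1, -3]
x^3 + 12*x^2 + 48*x + 64

Expanding det(x·I − A) (e.g. by cofactor expansion or by noting that A is similar to its Jordan form J, which has the same characteristic polynomial as A) gives
  χ_A(x) = x^3 + 12*x^2 + 48*x + 64
which factors as (x + 4)^3. The eigenvalues (with algebraic multiplicities) are λ = -4 with multiplicity 3.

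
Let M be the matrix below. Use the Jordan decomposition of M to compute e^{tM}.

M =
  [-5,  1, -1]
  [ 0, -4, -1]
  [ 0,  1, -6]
e^{tM} =
  [exp(-5*t), t*exp(-5*t), -t*exp(-5*t)]
  [0, t*exp(-5*t) + exp(-5*t), -t*exp(-5*t)]
  [0, t*exp(-5*t), -t*exp(-5*t) + exp(-5*t)]

Strategy: write M = P · J · P⁻¹ where J is a Jordan canonical form, so e^{tM} = P · e^{tJ} · P⁻¹, and e^{tJ} can be computed block-by-block.

M has Jordan form
J =
  [-5,  1,  0]
  [ 0, -5,  0]
  [ 0,  0, -5]
(up to reordering of blocks).

Per-block formulas:
  For a 2×2 Jordan block J_2(-5): exp(t · J_2(-5)) = e^(-5t)·(I + t·N), where N is the 2×2 nilpotent shift.
  For a 1×1 block at λ = -5: exp(t · [-5]) = [e^(-5t)].

After assembling e^{tJ} and conjugating by P, we get:

e^{tM} =
  [exp(-5*t), t*exp(-5*t), -t*exp(-5*t)]
  [0, t*exp(-5*t) + exp(-5*t), -t*exp(-5*t)]
  [0, t*exp(-5*t), -t*exp(-5*t) + exp(-5*t)]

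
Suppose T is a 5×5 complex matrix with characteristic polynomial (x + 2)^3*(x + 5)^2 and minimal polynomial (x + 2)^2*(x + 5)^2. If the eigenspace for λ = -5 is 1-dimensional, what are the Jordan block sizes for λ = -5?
Block sizes for λ = -5: [2]

Step 1 — from the characteristic polynomial, algebraic multiplicity of λ = -5 is 2. From dim ker(T − (-5)·I) = 1, there are exactly 1 Jordan blocks for λ = -5.
Step 2 — from the minimal polynomial, the factor (x + 5)^2 tells us the largest block for λ = -5 has size 2.
Step 3 — with total size 2, 1 blocks, and largest block 2, the block sizes (in nonincreasing order) are [2].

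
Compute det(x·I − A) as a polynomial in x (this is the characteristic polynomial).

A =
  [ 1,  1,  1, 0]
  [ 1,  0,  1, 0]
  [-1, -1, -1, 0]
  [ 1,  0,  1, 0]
x^4

Expanding det(x·I − A) (e.g. by cofactor expansion or by noting that A is similar to its Jordan form J, which has the same characteristic polynomial as A) gives
  χ_A(x) = x^4
which factors as x^4. The eigenvalues (with algebraic multiplicities) are λ = 0 with multiplicity 4.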